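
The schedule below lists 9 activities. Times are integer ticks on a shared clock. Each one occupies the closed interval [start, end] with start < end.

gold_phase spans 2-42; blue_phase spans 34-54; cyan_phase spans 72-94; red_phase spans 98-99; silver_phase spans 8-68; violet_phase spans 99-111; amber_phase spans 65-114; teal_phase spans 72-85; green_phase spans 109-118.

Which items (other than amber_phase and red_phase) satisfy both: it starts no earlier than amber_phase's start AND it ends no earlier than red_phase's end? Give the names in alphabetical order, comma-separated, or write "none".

Conditions: its start is no earlier than amber_phase's start (X.start >= 65) AND its end is no earlier than red_phase's end (X.end >= 99).
blue_phase: start 34 >= 65? ✗; end 54 >= 99? ✗ → no.
cyan_phase: start 72 >= 65? ✓; end 94 >= 99? ✗ → no.
gold_phase: start 2 >= 65? ✗; end 42 >= 99? ✗ → no.
green_phase: start 109 >= 65? ✓; end 118 >= 99? ✓ → yes.
silver_phase: start 8 >= 65? ✗; end 68 >= 99? ✗ → no.
teal_phase: start 72 >= 65? ✓; end 85 >= 99? ✗ → no.
violet_phase: start 99 >= 65? ✓; end 111 >= 99? ✓ → yes.
Result: green_phase, violet_phase.

green_phase, violet_phase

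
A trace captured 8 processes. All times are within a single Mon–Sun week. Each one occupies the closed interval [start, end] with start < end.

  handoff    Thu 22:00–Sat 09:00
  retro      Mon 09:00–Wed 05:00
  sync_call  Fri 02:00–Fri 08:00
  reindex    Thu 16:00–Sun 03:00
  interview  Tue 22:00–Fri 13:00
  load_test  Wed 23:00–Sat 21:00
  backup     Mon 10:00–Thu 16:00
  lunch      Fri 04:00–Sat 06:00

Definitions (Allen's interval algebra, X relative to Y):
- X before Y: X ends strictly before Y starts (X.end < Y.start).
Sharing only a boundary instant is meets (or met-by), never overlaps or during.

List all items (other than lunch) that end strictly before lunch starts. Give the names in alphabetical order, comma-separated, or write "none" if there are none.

Target lunch = [Fri 04:00, Sat 06:00].
backup [Mon 10:00, Thu 16:00] → before → yes.
handoff [Thu 22:00, Sat 09:00] → contains → no.
interview [Tue 22:00, Fri 13:00] → overlaps → no.
load_test [Wed 23:00, Sat 21:00] → contains → no.
reindex [Thu 16:00, Sun 03:00] → contains → no.
retro [Mon 09:00, Wed 05:00] → before → yes.
sync_call [Fri 02:00, Fri 08:00] → overlaps → no.
Result: backup, retro.

backup, retro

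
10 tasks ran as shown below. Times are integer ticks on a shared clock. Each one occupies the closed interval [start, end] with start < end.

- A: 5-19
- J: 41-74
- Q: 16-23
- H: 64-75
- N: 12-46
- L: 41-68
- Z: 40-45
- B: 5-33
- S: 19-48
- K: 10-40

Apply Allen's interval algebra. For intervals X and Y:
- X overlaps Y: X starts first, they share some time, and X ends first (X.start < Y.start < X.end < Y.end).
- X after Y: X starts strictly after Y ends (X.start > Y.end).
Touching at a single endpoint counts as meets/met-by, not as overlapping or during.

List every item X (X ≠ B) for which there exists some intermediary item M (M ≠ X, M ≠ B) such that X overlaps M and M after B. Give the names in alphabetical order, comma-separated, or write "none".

Target B = [5, 33].
Intermediaries M with M after B: H, J, L, Z.
Via H — items with X overlaps H: J, L.
Via J — items with X overlaps J: N, S, Z.
Via L — items with X overlaps L: N, S, Z.
Via Z — items with X overlaps Z: none.
Union: J, L, N, S, Z.

J, L, N, S, Z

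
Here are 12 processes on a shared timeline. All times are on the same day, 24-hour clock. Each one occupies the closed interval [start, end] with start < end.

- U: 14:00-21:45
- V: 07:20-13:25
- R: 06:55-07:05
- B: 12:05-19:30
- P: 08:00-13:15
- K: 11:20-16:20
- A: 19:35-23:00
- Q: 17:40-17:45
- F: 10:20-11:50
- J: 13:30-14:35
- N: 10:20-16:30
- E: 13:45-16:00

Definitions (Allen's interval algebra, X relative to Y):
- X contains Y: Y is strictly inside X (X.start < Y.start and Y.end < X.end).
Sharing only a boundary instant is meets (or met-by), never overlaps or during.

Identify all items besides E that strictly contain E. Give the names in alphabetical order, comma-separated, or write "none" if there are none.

Target E = [13:45, 16:00].
A [19:35, 23:00] → after → no.
B [12:05, 19:30] → contains → yes.
F [10:20, 11:50] → before → no.
J [13:30, 14:35] → overlaps → no.
K [11:20, 16:20] → contains → yes.
N [10:20, 16:30] → contains → yes.
P [08:00, 13:15] → before → no.
Q [17:40, 17:45] → after → no.
R [06:55, 07:05] → before → no.
U [14:00, 21:45] → overlapped-by → no.
V [07:20, 13:25] → before → no.
Result: B, K, N.

B, K, N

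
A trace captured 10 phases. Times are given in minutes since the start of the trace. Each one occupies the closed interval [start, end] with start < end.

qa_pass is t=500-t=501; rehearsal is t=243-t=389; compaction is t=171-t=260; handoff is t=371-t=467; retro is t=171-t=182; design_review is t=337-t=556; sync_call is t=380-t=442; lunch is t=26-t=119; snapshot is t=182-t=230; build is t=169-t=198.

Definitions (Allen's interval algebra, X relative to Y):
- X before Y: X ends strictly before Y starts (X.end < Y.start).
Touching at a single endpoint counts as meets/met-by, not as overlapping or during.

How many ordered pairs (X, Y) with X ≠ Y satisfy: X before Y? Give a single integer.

Checking all 90 ordered pairs for relation 'before'; matching pairs in alphabetical order:
(build, design_review): build before design_review ✓
(build, handoff): build before handoff ✓
(build, qa_pass): build before qa_pass ✓
(build, rehearsal): build before rehearsal ✓
(build, sync_call): build before sync_call ✓
(compaction, design_review): compaction before design_review ✓
(compaction, handoff): compaction before handoff ✓
(compaction, qa_pass): compaction before qa_pass ✓
(compaction, sync_call): compaction before sync_call ✓
(handoff, qa_pass): handoff before qa_pass ✓
(lunch, build): lunch before build ✓
(lunch, compaction): lunch before compaction ✓
(lunch, design_review): lunch before design_review ✓
(lunch, handoff): lunch before handoff ✓
(lunch, qa_pass): lunch before qa_pass ✓
(lunch, rehearsal): lunch before rehearsal ✓
(lunch, retro): lunch before retro ✓
(lunch, snapshot): lunch before snapshot ✓
(lunch, sync_call): lunch before sync_call ✓
(rehearsal, qa_pass): rehearsal before qa_pass ✓
(retro, design_review): retro before design_review ✓
(retro, handoff): retro before handoff ✓
(retro, qa_pass): retro before qa_pass ✓
(retro, rehearsal): retro before rehearsal ✓
... plus 7 further pairs not listed.
Count: 31.

31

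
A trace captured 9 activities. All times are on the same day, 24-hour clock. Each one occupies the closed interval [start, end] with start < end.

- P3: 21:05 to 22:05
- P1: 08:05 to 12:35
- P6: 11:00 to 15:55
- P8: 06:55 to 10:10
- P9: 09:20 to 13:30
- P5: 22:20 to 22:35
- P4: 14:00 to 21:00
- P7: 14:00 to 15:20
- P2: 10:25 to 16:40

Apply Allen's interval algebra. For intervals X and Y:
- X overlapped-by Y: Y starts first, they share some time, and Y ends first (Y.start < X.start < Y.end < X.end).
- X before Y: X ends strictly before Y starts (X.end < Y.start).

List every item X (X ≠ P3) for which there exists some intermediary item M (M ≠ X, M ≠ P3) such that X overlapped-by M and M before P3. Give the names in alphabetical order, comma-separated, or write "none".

Target P3 = [21:05, 22:05].
Intermediaries M with M before P3: P1, P2, P4, P6, P7, P8, P9.
Via P1 — items with X overlapped-by P1: P2, P6, P9.
Via P2 — items with X overlapped-by P2: P4.
Via P4 — items with X overlapped-by P4: none.
Via P6 — items with X overlapped-by P6: P4.
Via P7 — items with X overlapped-by P7: none.
Via P8 — items with X overlapped-by P8: P1, P9.
Via P9 — items with X overlapped-by P9: P2, P6.
Union: P1, P2, P4, P6, P9.

P1, P2, P4, P6, P9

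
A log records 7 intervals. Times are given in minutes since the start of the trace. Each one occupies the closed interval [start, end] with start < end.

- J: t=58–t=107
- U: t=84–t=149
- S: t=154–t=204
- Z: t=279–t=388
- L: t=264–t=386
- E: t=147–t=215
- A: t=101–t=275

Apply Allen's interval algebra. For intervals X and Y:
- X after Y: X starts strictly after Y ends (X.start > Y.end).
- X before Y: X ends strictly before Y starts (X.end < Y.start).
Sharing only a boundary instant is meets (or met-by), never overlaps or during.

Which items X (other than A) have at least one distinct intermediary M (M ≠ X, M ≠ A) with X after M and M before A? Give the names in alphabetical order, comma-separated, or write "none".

Target A = [t=101, t=275].
Intermediaries M with M before A: none.
Union: none.

none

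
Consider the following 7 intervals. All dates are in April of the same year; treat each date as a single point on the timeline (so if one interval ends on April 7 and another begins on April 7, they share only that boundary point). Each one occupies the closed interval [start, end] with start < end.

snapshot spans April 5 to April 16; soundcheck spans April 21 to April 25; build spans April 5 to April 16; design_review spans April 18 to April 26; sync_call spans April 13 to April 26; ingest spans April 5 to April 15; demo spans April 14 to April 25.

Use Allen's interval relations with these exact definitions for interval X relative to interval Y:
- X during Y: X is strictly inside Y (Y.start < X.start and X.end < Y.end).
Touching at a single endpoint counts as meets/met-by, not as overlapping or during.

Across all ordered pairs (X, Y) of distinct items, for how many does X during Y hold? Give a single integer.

3

Checking all 42 ordered pairs for relation 'during'; matching pairs in alphabetical order:
(demo, sync_call): demo during sync_call ✓
(soundcheck, design_review): soundcheck during design_review ✓
(soundcheck, sync_call): soundcheck during sync_call ✓
Count: 3.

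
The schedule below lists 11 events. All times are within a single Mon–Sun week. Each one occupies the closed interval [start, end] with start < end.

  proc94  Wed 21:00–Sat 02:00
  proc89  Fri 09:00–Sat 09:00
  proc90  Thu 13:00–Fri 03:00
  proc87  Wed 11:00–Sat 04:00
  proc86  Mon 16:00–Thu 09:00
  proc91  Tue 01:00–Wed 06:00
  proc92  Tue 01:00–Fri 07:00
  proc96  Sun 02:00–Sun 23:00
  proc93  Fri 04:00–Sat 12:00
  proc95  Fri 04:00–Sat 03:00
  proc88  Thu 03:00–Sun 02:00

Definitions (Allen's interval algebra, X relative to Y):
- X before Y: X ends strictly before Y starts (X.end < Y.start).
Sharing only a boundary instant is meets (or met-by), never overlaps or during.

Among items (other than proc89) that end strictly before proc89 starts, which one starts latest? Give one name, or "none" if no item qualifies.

proc90

Target proc89 = [Fri 09:00, Sat 09:00].
proc86 [Mon 16:00, Thu 09:00] → before → candidate.
proc87 [Wed 11:00, Sat 04:00] → overlaps → excluded.
proc88 [Thu 03:00, Sun 02:00] → contains → excluded.
proc90 [Thu 13:00, Fri 03:00] → before → candidate.
proc91 [Tue 01:00, Wed 06:00] → before → candidate.
proc92 [Tue 01:00, Fri 07:00] → before → candidate.
proc93 [Fri 04:00, Sat 12:00] → contains → excluded.
proc94 [Wed 21:00, Sat 02:00] → overlaps → excluded.
proc95 [Fri 04:00, Sat 03:00] → overlaps → excluded.
proc96 [Sun 02:00, Sun 23:00] → after → excluded.
Among candidates, latest start is Thu 13:00 → proc90.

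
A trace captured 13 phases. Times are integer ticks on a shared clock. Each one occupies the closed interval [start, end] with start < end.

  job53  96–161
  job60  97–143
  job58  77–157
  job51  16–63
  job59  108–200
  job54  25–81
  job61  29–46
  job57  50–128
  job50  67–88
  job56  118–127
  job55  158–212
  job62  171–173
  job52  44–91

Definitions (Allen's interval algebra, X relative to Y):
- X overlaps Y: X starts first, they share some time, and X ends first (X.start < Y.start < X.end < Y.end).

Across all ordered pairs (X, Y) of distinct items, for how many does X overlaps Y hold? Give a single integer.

Checking all 156 ordered pairs for relation 'overlaps'; matching pairs in alphabetical order:
(job50, job58): job50 overlaps job58 ✓
(job51, job52): job51 overlaps job52 ✓
(job51, job54): job51 overlaps job54 ✓
(job51, job57): job51 overlaps job57 ✓
(job52, job57): job52 overlaps job57 ✓
(job52, job58): job52 overlaps job58 ✓
(job53, job55): job53 overlaps job55 ✓
(job53, job59): job53 overlaps job59 ✓
(job54, job50): job54 overlaps job50 ✓
(job54, job52): job54 overlaps job52 ✓
(job54, job57): job54 overlaps job57 ✓
(job54, job58): job54 overlaps job58 ✓
(job57, job53): job57 overlaps job53 ✓
(job57, job58): job57 overlaps job58 ✓
(job57, job59): job57 overlaps job59 ✓
(job57, job60): job57 overlaps job60 ✓
(job58, job53): job58 overlaps job53 ✓
(job58, job59): job58 overlaps job59 ✓
(job59, job55): job59 overlaps job55 ✓
(job60, job59): job60 overlaps job59 ✓
(job61, job52): job61 overlaps job52 ✓
Count: 21.

21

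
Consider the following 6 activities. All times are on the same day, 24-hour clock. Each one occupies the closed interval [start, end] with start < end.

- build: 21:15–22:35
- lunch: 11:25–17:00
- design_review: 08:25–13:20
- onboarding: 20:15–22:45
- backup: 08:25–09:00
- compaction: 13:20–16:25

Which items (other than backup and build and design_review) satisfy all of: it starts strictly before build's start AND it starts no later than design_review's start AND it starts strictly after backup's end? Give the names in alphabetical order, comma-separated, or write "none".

Conditions: its start is strictly before build's start (X.start < 21:15) AND its start is no later than design_review's start (X.start <= 08:25) AND its start is strictly after backup's end (X.start > 09:00).
compaction: start 13:20 < 21:15? ✓; start 13:20 <= 08:25? ✗; start 13:20 > 09:00? ✓ → no.
lunch: start 11:25 < 21:15? ✓; start 11:25 <= 08:25? ✗; start 11:25 > 09:00? ✓ → no.
onboarding: start 20:15 < 21:15? ✓; start 20:15 <= 08:25? ✗; start 20:15 > 09:00? ✓ → no.
Result: none.

none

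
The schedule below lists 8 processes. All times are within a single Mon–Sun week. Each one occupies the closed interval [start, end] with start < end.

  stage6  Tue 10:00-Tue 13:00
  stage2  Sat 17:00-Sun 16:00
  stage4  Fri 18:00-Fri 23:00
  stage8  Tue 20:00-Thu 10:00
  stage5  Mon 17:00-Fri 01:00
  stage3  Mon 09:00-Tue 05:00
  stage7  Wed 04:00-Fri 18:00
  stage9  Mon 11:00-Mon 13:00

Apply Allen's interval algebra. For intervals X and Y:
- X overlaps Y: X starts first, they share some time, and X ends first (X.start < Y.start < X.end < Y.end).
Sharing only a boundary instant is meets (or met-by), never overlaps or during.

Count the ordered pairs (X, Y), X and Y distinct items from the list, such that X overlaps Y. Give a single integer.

3

Checking all 56 ordered pairs for relation 'overlaps'; matching pairs in alphabetical order:
(stage3, stage5): stage3 overlaps stage5 ✓
(stage5, stage7): stage5 overlaps stage7 ✓
(stage8, stage7): stage8 overlaps stage7 ✓
Count: 3.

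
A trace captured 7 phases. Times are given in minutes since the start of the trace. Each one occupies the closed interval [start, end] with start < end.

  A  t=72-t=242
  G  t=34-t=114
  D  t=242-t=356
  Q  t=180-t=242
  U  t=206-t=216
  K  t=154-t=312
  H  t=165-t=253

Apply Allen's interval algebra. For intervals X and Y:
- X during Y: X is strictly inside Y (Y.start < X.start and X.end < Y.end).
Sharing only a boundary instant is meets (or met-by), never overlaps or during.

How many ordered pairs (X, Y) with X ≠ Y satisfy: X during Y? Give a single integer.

Checking all 42 ordered pairs for relation 'during'; matching pairs in alphabetical order:
(H, K): H during K ✓
(Q, H): Q during H ✓
(Q, K): Q during K ✓
(U, A): U during A ✓
(U, H): U during H ✓
(U, K): U during K ✓
(U, Q): U during Q ✓
Count: 7.

7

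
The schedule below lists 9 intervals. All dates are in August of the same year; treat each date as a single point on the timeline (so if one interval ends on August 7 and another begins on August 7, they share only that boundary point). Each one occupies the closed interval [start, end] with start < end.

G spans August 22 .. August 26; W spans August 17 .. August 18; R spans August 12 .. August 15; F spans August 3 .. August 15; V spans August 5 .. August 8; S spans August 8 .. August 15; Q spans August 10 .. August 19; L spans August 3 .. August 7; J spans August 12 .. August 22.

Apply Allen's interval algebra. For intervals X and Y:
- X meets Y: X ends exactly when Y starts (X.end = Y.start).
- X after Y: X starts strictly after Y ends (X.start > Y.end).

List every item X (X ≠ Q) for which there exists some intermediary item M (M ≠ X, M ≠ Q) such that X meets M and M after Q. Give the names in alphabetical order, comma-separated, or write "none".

J

Target Q = [August 10, August 19].
Intermediaries M with M after Q: G.
Via G — items with X meets G: J.
Union: J.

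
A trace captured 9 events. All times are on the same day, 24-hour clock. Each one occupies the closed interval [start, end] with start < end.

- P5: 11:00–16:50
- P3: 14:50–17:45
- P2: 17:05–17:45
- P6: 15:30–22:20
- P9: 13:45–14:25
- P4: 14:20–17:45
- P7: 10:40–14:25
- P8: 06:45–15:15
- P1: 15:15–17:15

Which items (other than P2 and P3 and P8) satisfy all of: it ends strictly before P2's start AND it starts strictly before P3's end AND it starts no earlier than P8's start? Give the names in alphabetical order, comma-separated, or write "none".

Conditions: its end is strictly before P2's start (X.end < 17:05) AND its start is strictly before P3's end (X.start < 17:45) AND its start is no earlier than P8's start (X.start >= 06:45).
P1: end 17:15 < 17:05? ✗; start 15:15 < 17:45? ✓; start 15:15 >= 06:45? ✓ → no.
P4: end 17:45 < 17:05? ✗; start 14:20 < 17:45? ✓; start 14:20 >= 06:45? ✓ → no.
P5: end 16:50 < 17:05? ✓; start 11:00 < 17:45? ✓; start 11:00 >= 06:45? ✓ → yes.
P6: end 22:20 < 17:05? ✗; start 15:30 < 17:45? ✓; start 15:30 >= 06:45? ✓ → no.
P7: end 14:25 < 17:05? ✓; start 10:40 < 17:45? ✓; start 10:40 >= 06:45? ✓ → yes.
P9: end 14:25 < 17:05? ✓; start 13:45 < 17:45? ✓; start 13:45 >= 06:45? ✓ → yes.
Result: P5, P7, P9.

P5, P7, P9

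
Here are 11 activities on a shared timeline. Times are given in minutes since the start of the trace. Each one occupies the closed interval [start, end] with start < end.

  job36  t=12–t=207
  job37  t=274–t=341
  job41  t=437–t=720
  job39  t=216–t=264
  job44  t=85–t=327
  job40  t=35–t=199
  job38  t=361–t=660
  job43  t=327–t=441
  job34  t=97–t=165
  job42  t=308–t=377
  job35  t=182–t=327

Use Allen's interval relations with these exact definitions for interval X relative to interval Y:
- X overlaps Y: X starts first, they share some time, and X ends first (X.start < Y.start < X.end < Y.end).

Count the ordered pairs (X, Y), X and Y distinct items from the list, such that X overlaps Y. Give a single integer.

15

Checking all 110 ordered pairs for relation 'overlaps'; matching pairs in alphabetical order:
(job35, job37): job35 overlaps job37 ✓
(job35, job42): job35 overlaps job42 ✓
(job36, job35): job36 overlaps job35 ✓
(job36, job44): job36 overlaps job44 ✓
(job37, job42): job37 overlaps job42 ✓
(job37, job43): job37 overlaps job43 ✓
(job38, job41): job38 overlaps job41 ✓
(job40, job35): job40 overlaps job35 ✓
(job40, job44): job40 overlaps job44 ✓
(job42, job38): job42 overlaps job38 ✓
(job42, job43): job42 overlaps job43 ✓
(job43, job38): job43 overlaps job38 ✓
(job43, job41): job43 overlaps job41 ✓
(job44, job37): job44 overlaps job37 ✓
(job44, job42): job44 overlaps job42 ✓
Count: 15.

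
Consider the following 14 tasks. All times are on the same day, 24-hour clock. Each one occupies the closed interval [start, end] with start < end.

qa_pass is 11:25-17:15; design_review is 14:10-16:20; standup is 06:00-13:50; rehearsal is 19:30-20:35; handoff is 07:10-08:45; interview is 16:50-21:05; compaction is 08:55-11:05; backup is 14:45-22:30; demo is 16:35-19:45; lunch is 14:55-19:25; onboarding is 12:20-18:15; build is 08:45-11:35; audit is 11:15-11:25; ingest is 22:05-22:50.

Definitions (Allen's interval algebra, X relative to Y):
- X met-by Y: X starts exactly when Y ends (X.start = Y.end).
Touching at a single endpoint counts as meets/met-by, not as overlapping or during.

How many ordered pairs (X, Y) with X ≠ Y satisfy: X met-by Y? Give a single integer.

2

Checking all 182 ordered pairs for relation 'met-by'; matching pairs in alphabetical order:
(build, handoff): build met-by handoff ✓
(qa_pass, audit): qa_pass met-by audit ✓
Count: 2.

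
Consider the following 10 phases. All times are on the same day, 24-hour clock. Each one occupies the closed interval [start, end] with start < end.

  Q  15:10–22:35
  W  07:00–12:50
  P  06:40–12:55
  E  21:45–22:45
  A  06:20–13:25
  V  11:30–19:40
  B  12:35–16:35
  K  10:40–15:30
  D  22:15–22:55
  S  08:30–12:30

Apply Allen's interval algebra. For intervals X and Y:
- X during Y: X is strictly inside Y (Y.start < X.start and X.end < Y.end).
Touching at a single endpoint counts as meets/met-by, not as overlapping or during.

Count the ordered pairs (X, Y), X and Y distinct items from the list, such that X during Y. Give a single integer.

Checking all 90 ordered pairs for relation 'during'; matching pairs in alphabetical order:
(B, V): B during V ✓
(P, A): P during A ✓
(S, A): S during A ✓
(S, P): S during P ✓
(S, W): S during W ✓
(W, A): W during A ✓
(W, P): W during P ✓
Count: 7.

7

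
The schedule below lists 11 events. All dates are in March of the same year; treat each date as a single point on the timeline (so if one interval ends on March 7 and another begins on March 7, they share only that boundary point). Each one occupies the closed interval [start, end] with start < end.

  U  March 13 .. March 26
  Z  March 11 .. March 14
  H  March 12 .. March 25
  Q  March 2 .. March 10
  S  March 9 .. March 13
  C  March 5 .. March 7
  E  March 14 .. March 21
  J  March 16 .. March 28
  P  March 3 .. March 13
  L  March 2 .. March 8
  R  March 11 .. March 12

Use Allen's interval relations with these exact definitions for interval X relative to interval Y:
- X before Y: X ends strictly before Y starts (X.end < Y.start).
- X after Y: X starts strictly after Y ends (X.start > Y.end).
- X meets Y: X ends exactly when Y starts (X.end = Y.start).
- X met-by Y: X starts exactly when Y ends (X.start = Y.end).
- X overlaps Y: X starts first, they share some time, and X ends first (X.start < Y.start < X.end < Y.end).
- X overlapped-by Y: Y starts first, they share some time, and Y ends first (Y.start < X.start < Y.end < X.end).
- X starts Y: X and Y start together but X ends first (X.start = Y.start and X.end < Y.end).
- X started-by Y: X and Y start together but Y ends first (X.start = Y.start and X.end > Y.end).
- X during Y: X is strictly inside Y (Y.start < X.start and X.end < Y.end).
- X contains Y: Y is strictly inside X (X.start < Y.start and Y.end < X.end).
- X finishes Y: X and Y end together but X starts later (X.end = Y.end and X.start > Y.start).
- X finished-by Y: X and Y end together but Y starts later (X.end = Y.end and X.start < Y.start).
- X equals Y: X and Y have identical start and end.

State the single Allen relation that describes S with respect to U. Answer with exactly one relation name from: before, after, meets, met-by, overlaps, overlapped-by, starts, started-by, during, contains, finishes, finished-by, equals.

S = [March 9, March 13]; U = [March 13, March 26].
Compare endpoints: S.start < U.start, S.start < U.end, S.end = U.start, S.end < U.end.
That pattern is 'meets'.

meets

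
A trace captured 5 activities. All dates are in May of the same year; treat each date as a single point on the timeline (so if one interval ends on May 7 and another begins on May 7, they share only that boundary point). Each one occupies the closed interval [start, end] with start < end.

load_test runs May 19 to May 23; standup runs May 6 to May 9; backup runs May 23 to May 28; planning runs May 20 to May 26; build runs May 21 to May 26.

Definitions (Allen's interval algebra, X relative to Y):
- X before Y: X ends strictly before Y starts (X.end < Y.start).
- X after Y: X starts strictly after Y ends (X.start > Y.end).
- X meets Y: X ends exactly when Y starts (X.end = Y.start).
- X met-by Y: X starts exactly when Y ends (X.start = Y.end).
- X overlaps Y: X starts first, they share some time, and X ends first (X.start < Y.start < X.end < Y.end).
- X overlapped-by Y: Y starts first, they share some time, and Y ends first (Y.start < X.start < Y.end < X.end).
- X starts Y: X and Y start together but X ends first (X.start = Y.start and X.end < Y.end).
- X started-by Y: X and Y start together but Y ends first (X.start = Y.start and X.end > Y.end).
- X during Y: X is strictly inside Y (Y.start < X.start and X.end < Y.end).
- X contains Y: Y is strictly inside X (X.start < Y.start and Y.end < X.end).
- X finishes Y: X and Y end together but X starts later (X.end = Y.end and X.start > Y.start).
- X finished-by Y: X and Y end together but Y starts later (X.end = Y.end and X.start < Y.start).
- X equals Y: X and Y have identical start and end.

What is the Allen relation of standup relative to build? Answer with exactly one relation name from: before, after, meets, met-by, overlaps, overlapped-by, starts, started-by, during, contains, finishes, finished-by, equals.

standup = [May 6, May 9]; build = [May 21, May 26].
Compare endpoints: standup.start < build.start, standup.start < build.end, standup.end < build.start, standup.end < build.end.
That pattern is 'before'.

before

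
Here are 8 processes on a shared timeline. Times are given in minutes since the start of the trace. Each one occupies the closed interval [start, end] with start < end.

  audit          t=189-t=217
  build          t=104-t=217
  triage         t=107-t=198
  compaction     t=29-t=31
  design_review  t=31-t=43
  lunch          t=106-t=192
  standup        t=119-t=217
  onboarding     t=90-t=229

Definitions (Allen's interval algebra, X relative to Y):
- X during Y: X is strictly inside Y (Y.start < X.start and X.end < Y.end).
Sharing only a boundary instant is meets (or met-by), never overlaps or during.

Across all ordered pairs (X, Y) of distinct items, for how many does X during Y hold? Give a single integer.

Checking all 56 ordered pairs for relation 'during'; matching pairs in alphabetical order:
(audit, onboarding): audit during onboarding ✓
(build, onboarding): build during onboarding ✓
(lunch, build): lunch during build ✓
(lunch, onboarding): lunch during onboarding ✓
(standup, onboarding): standup during onboarding ✓
(triage, build): triage during build ✓
(triage, onboarding): triage during onboarding ✓
Count: 7.

7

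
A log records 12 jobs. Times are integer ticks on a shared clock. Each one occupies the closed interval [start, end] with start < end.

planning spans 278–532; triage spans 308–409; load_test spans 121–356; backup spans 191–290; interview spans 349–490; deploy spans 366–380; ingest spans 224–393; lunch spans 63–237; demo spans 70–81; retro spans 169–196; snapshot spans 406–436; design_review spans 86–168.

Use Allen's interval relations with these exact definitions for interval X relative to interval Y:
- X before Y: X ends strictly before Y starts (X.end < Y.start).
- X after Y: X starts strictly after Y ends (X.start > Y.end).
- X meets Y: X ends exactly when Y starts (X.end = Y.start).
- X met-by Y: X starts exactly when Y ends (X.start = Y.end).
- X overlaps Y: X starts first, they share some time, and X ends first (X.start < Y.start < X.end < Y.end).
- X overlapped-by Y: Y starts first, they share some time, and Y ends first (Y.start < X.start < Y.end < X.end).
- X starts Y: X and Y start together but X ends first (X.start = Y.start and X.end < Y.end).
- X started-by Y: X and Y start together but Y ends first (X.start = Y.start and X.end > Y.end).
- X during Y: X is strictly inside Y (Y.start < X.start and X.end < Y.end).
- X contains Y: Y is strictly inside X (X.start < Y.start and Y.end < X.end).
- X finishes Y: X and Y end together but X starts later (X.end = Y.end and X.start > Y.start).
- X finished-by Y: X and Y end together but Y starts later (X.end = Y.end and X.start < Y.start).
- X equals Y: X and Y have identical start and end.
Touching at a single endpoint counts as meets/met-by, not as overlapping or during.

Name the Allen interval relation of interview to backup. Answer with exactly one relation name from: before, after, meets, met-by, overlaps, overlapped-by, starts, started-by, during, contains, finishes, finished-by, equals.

after

interview = [349, 490]; backup = [191, 290].
Compare endpoints: interview.start > backup.start, interview.start > backup.end, interview.end > backup.start, interview.end > backup.end.
That pattern is 'after'.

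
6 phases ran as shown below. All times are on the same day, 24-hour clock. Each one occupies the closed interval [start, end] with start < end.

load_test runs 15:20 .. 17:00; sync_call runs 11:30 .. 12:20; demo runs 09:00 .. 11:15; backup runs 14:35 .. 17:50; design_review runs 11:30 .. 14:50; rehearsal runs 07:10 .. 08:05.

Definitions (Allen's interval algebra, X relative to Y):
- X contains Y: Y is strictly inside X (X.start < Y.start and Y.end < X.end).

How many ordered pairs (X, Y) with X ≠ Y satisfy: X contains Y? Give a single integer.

Checking all 30 ordered pairs for relation 'contains'; matching pairs in alphabetical order:
(backup, load_test): backup contains load_test ✓
Count: 1.

1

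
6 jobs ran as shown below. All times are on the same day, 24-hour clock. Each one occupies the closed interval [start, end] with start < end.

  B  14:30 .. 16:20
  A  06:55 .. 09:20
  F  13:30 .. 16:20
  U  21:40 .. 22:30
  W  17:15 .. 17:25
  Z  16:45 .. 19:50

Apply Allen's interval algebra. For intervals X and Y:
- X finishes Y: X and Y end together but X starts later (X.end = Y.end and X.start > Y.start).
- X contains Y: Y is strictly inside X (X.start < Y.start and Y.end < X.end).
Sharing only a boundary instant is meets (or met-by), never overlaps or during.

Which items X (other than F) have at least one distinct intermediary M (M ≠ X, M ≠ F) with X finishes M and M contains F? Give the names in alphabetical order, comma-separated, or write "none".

none

Target F = [13:30, 16:20].
Intermediaries M with M contains F: none.
Union: none.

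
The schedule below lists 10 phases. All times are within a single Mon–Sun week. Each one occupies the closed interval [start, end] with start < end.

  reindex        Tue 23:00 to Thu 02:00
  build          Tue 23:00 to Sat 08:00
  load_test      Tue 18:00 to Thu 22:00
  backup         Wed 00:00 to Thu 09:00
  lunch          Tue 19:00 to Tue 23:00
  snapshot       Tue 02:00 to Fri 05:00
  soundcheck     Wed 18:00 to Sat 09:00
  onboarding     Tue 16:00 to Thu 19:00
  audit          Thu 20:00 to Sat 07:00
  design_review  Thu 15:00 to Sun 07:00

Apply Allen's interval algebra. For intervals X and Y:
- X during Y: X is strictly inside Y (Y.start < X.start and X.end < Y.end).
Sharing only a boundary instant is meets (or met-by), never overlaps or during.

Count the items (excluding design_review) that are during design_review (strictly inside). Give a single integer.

Target design_review = [Thu 15:00, Sun 07:00].
audit [Thu 20:00, Sat 07:00] → during → counts.
backup [Wed 00:00, Thu 09:00] → before → no.
build [Tue 23:00, Sat 08:00] → overlaps → no.
load_test [Tue 18:00, Thu 22:00] → overlaps → no.
lunch [Tue 19:00, Tue 23:00] → before → no.
onboarding [Tue 16:00, Thu 19:00] → overlaps → no.
reindex [Tue 23:00, Thu 02:00] → before → no.
snapshot [Tue 02:00, Fri 05:00] → overlaps → no.
soundcheck [Wed 18:00, Sat 09:00] → overlaps → no.
Total: 1.

1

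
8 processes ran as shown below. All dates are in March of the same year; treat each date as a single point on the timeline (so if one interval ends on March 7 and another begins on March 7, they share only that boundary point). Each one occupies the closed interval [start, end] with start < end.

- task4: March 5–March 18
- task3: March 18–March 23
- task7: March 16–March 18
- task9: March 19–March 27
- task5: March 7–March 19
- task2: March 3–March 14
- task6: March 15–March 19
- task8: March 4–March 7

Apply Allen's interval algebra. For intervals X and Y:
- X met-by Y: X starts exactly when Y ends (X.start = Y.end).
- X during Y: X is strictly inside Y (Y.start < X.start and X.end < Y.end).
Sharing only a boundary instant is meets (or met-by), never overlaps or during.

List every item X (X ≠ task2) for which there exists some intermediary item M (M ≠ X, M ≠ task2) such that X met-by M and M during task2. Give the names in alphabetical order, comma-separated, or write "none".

Target task2 = [March 3, March 14].
Intermediaries M with M during task2: task8.
Via task8 — items with X met-by task8: task5.
Union: task5.

task5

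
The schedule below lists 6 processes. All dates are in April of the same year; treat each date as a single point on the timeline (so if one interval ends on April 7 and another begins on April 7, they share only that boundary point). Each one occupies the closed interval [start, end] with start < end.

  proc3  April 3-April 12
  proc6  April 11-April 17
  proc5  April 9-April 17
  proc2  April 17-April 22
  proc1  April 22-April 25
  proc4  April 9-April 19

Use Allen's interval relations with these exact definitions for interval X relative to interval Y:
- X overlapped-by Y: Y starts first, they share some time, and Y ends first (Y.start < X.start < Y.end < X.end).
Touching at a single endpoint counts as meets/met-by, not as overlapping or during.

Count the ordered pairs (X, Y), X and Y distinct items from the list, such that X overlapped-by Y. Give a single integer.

4

Checking all 30 ordered pairs for relation 'overlapped-by'; matching pairs in alphabetical order:
(proc2, proc4): proc2 overlapped-by proc4 ✓
(proc4, proc3): proc4 overlapped-by proc3 ✓
(proc5, proc3): proc5 overlapped-by proc3 ✓
(proc6, proc3): proc6 overlapped-by proc3 ✓
Count: 4.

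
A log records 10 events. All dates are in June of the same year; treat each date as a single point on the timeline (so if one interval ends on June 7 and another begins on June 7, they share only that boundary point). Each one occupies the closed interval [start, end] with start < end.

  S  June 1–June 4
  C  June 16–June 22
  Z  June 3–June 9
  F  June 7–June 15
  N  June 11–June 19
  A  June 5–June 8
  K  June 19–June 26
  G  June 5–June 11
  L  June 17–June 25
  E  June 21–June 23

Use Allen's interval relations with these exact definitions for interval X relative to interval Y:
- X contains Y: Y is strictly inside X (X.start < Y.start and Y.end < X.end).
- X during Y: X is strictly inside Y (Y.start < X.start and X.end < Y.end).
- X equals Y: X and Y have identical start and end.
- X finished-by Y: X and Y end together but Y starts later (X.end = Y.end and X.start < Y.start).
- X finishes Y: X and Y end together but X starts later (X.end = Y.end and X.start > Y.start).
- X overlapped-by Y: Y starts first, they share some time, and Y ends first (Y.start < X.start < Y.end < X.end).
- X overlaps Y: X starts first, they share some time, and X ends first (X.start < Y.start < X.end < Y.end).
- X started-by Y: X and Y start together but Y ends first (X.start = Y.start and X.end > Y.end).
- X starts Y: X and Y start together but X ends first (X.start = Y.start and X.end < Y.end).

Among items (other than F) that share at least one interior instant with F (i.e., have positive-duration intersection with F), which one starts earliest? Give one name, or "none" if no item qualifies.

Z

Target F = [June 7, June 15].
A [June 5, June 8] → overlaps → candidate.
C [June 16, June 22] → after → excluded.
E [June 21, June 23] → after → excluded.
G [June 5, June 11] → overlaps → candidate.
K [June 19, June 26] → after → excluded.
L [June 17, June 25] → after → excluded.
N [June 11, June 19] → overlapped-by → candidate.
S [June 1, June 4] → before → excluded.
Z [June 3, June 9] → overlaps → candidate.
Among candidates, earliest start is June 3 → Z.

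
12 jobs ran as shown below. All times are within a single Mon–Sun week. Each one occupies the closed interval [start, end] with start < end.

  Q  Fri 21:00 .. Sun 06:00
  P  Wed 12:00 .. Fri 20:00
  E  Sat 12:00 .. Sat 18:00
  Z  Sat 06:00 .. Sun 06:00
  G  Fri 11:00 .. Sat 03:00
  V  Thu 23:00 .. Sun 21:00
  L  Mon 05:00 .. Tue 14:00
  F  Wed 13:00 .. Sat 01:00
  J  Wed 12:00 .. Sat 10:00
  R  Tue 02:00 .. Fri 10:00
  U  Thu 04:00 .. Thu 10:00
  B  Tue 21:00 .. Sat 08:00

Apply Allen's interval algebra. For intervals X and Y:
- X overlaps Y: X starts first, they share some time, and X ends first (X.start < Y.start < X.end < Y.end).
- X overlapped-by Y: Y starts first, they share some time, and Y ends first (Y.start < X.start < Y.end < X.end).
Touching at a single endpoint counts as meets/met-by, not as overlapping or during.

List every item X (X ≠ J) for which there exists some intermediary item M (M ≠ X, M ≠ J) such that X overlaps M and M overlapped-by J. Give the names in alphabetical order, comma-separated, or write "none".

Target J = [Wed 12:00, Sat 10:00].
Intermediaries M with M overlapped-by J: Q, V, Z.
Via Q — items with X overlaps Q: B, F, G.
Via V — items with X overlaps V: B, F, P, R.
Via Z — items with X overlaps Z: B.
Union: B, F, G, P, R.

B, F, G, P, R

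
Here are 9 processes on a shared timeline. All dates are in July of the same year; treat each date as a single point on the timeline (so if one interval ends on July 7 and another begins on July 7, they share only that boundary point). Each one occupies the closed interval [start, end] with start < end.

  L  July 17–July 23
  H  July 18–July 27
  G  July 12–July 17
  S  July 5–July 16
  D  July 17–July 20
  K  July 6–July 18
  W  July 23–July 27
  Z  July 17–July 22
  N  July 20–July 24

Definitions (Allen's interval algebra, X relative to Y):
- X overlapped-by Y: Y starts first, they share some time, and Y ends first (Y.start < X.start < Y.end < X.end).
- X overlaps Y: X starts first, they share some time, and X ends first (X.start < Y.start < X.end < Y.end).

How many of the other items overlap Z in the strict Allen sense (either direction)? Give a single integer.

3

Target Z = [July 17, July 22].
D [July 17, July 20] → starts → no.
G [July 12, July 17] → meets → no.
H [July 18, July 27] → overlapped-by → counts.
K [July 6, July 18] → overlaps → counts.
L [July 17, July 23] → started-by → no.
N [July 20, July 24] → overlapped-by → counts.
S [July 5, July 16] → before → no.
W [July 23, July 27] → after → no.
Total: 3.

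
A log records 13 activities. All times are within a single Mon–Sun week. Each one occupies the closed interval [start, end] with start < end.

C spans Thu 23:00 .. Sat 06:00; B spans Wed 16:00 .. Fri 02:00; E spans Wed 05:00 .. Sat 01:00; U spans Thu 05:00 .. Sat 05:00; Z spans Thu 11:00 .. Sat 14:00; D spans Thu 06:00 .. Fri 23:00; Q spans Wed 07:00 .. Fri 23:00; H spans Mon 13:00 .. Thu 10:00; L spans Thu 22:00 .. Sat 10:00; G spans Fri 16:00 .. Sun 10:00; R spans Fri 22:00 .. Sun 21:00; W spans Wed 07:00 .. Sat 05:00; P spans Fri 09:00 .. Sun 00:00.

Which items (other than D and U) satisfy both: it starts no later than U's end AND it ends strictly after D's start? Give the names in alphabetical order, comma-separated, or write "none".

B, C, E, G, H, L, P, Q, R, W, Z

Conditions: its start is no later than U's end (X.start <= Sat 05:00) AND its end is strictly after D's start (X.end > Thu 06:00).
B: start Wed 16:00 <= Sat 05:00? ✓; end Fri 02:00 > Thu 06:00? ✓ → yes.
C: start Thu 23:00 <= Sat 05:00? ✓; end Sat 06:00 > Thu 06:00? ✓ → yes.
E: start Wed 05:00 <= Sat 05:00? ✓; end Sat 01:00 > Thu 06:00? ✓ → yes.
G: start Fri 16:00 <= Sat 05:00? ✓; end Sun 10:00 > Thu 06:00? ✓ → yes.
H: start Mon 13:00 <= Sat 05:00? ✓; end Thu 10:00 > Thu 06:00? ✓ → yes.
L: start Thu 22:00 <= Sat 05:00? ✓; end Sat 10:00 > Thu 06:00? ✓ → yes.
P: start Fri 09:00 <= Sat 05:00? ✓; end Sun 00:00 > Thu 06:00? ✓ → yes.
Q: start Wed 07:00 <= Sat 05:00? ✓; end Fri 23:00 > Thu 06:00? ✓ → yes.
R: start Fri 22:00 <= Sat 05:00? ✓; end Sun 21:00 > Thu 06:00? ✓ → yes.
W: start Wed 07:00 <= Sat 05:00? ✓; end Sat 05:00 > Thu 06:00? ✓ → yes.
Z: start Thu 11:00 <= Sat 05:00? ✓; end Sat 14:00 > Thu 06:00? ✓ → yes.
Result: B, C, E, G, H, L, P, Q, R, W, Z.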